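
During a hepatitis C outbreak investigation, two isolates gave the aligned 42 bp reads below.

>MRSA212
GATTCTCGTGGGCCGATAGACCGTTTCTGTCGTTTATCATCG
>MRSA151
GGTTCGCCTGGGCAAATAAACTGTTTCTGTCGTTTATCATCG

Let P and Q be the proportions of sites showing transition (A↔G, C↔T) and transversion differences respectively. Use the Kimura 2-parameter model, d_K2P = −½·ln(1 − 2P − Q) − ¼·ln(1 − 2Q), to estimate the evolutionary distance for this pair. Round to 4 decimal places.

0.1904

Mismatches occur at site 2 (A→G, transition), site 6 (T→G, transversion), site 8 (G→C, transversion), site 14 (C→A, transversion), site 15 (G→A, transition), site 19 (G→A, transition), site 22 (C→T, transition).
Of the 7 differences, 4 transitions and 3 transversions over 42 sites: P = 4/42 = 0.095238, Q = 3/42 = 0.071429.
d = −0.5·ln(0.738095) − 0.25·ln(0.857142) = −0.5·(-0.303683) − 0.25·(-0.154152) = 0.1904.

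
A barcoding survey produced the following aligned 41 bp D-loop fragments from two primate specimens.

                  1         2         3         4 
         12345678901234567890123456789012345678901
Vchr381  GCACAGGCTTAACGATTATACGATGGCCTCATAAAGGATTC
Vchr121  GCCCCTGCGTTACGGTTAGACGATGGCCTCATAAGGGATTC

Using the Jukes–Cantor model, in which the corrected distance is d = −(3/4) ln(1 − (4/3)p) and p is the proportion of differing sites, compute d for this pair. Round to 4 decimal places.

0.2260

The sequences differ at positions 3 (A/C), 5 (A/C), 6 (G/T), 9 (T/G), 11 (A/T), 15 (A/G), 19 (T/G), 35 (A/G).
p = 8/41 = 0.195122.
d = −0.75 · ln(1 − (4/3)·0.195122) = −0.75 · ln(0.739837) = −0.75 · (-0.301325) = 0.2260.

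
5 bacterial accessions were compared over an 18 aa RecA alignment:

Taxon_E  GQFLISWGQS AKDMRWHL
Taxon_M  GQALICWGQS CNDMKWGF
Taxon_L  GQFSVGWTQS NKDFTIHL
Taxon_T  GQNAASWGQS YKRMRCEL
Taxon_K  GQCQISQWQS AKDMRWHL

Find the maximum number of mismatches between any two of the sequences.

Pairwise Hamming distances:
  Taxon_E vs Taxon_M: 7
  Taxon_E vs Taxon_L: 8
  Taxon_E vs Taxon_T: 7
  Taxon_E vs Taxon_K: 4
  Taxon_M vs Taxon_L: 12
  Taxon_M vs Taxon_T: 11
  Taxon_M vs Taxon_K: 10
  Taxon_L vs Taxon_T: 11
  Taxon_L vs Taxon_K: 10
  Taxon_T vs Taxon_K: 9
The largest is 12, between Taxon_M and Taxon_L.

12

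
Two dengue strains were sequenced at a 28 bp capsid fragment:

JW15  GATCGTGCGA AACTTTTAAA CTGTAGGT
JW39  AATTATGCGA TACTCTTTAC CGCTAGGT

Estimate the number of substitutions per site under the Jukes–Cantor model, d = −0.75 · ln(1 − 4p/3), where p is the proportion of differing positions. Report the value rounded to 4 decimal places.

0.4197

Mismatches occur at site 1 (G↔A), site 4 (C↔T), site 5 (G↔A), site 11 (A↔T), site 15 (T↔C), site 18 (A↔T), site 20 (A↔C), site 22 (T↔G), site 23 (G↔C).
p = 9/28 = 0.321429.
d = −0.75 · ln(1 − (4/3)·0.321429) = −0.75 · ln(0.571428) = −0.75 · (-0.559617) = 0.4197.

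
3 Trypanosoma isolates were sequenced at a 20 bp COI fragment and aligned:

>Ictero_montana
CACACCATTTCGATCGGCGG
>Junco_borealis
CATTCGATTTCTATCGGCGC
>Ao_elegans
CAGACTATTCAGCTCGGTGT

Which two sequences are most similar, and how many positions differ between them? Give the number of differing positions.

Pairwise Hamming distances:
  Ictero_montana vs Junco_borealis: 5
  Ictero_montana vs Ao_elegans: 7
  Junco_borealis vs Ao_elegans: 9
The smallest is 5, between Ictero_montana and Junco_borealis.

5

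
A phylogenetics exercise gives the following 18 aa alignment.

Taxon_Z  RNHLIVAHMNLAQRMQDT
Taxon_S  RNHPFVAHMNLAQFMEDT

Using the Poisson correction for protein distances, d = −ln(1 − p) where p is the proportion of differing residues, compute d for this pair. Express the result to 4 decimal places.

0.2513

The sequences differ at positions 4 (L/P), 5 (I/F), 14 (R/F), 16 (Q/E).
p = 4/18 = 0.222222.
d = −ln(1 − 0.222222) = −ln(0.777778) = 0.2513.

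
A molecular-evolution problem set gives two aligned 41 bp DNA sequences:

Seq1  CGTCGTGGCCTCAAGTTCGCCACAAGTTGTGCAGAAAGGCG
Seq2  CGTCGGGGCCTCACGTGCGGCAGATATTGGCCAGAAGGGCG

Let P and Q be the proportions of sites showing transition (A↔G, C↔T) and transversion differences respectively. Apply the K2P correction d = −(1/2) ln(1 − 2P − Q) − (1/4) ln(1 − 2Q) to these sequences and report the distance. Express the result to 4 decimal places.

0.2968

The sequences differ at positions 6 (T/G, transversion), 14 (A/C, transversion), 17 (T/G, transversion), 20 (C/G, transversion), 23 (C/G, transversion), 25 (A/T, transversion), 26 (G/A, transition), 30 (T/G, transversion), 31 (G/C, transversion), 37 (A/G, transition).
Of the 10 differences, 2 transitions and 8 transversions over 41 sites: P = 2/41 = 0.048780, Q = 8/41 = 0.195122.
d = −0.5·ln(0.707318) − 0.25·ln(0.609756) = −0.5·(-0.346275) − 0.25·(-0.494696) = 0.2968.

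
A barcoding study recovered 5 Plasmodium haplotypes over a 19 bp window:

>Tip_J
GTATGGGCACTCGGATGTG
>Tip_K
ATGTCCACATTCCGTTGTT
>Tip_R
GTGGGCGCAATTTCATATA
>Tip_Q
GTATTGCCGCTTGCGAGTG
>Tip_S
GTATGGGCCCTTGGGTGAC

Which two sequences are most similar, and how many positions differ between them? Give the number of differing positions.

Pairwise Hamming distances:
  Tip_J vs Tip_K: 9
  Tip_J vs Tip_R: 9
  Tip_J vs Tip_Q: 7
  Tip_J vs Tip_S: 5
  Tip_K vs Tip_R: 11
  Tip_K vs Tip_Q: 13
  Tip_K vs Tip_S: 12
  Tip_R vs Tip_Q: 12
  Tip_R vs Tip_S: 11
  Tip_Q vs Tip_S: 7
The smallest is 5, between Tip_J and Tip_S.

5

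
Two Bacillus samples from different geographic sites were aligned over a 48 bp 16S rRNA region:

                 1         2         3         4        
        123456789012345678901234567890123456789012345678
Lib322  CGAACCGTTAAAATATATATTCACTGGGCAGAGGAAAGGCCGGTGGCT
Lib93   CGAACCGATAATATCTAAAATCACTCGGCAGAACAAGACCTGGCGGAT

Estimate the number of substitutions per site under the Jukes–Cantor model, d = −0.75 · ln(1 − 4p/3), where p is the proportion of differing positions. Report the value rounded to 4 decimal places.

Differing sites — 8:T/A; 12:A/T; 15:A/C; 18:T/A; 20:T/A; 26:G/C; 33:G/A; 34:G/C; 37:A/G; 38:G/A; 39:G/C; 41:C/T; 44:T/C; 47:C/A.
p = 14/48 = 0.291667.
d = −0.75 · ln(1 − (4/3)·0.291667) = −0.75 · ln(0.611111) = −0.75 · (-0.492477) = 0.3694.

0.3694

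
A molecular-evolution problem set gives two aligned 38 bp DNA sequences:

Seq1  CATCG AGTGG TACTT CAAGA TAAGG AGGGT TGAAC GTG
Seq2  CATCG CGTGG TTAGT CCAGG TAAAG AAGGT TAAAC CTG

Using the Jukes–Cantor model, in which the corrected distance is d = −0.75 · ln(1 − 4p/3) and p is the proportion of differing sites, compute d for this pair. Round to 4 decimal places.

Mismatches occur at site 6 (A↔C), site 12 (A↔T), site 13 (C↔A), site 14 (T↔G), site 17 (A↔C), site 20 (A↔G), site 24 (G↔A), site 27 (G↔A), site 32 (G↔A), site 36 (G↔C).
p = 10/38 = 0.263158.
d = −0.75 · ln(1 − (4/3)·0.263158) = −0.75 · ln(0.649123) = −0.75 · (-0.432133) = 0.3241.

0.3241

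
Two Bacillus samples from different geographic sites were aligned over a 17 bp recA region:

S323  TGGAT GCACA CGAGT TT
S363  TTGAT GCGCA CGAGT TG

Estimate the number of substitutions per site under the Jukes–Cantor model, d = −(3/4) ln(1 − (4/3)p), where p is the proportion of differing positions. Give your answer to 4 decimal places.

0.2012

The sequences differ at positions 2 (G/T), 8 (A/G), 17 (T/G).
p = 3/17 = 0.176471.
d = −0.75 · ln(1 − (4/3)·0.176471) = −0.75 · ln(0.764705) = −0.75 · (-0.268265) = 0.2012.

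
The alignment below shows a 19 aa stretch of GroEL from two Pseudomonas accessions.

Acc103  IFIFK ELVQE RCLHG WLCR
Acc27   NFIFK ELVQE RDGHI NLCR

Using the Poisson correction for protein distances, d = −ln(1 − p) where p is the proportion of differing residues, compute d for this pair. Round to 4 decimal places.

0.3054

The sequences differ at positions 1 (I/N), 12 (C/D), 13 (L/G), 15 (G/I), 16 (W/N).
p = 5/19 = 0.263158.
d = −ln(1 − 0.263158) = −ln(0.736842) = 0.3054.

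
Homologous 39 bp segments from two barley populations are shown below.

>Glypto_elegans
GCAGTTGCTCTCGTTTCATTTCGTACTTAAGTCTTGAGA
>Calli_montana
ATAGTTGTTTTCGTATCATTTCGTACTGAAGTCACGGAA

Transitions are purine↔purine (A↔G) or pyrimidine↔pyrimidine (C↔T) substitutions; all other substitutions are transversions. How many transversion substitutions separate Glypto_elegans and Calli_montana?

Differing sites — 1:G/A (Ti); 2:C/T (Ti); 8:C/T (Ti); 10:C/T (Ti); 15:T/A (Tv); 28:T/G (Tv); 34:T/A (Tv); 35:T/C (Ti); 37:A/G (Ti); 38:G/A (Ti).
Of the 10 differences, 7 transitions and 3 transversions, so the answer is 3.

3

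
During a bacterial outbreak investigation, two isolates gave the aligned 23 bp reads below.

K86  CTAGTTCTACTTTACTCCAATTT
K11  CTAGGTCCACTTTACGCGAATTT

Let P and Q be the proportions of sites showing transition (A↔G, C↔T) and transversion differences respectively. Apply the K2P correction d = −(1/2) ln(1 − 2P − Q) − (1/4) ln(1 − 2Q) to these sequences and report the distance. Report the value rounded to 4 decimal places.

The sequences differ at positions 5 (T/G, transversion), 8 (T/C, transition), 16 (T/G, transversion), 18 (C/G, transversion).
Of the 4 differences, 1 transition and 3 transversions over 23 sites: P = 1/23 = 0.043478, Q = 3/23 = 0.130435.
d = −0.5·ln(0.782609) − 0.25·ln(0.739130) = −0.5·(-0.245122) − 0.25·(-0.302281) = 0.1981.

0.1981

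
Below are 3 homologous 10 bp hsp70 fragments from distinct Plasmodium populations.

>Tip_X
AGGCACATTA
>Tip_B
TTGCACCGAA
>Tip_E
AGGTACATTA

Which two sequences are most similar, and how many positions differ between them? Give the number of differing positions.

Pairwise Hamming distances:
  Tip_X vs Tip_B: 5
  Tip_X vs Tip_E: 1
  Tip_B vs Tip_E: 6
The smallest is 1, between Tip_X and Tip_E.

1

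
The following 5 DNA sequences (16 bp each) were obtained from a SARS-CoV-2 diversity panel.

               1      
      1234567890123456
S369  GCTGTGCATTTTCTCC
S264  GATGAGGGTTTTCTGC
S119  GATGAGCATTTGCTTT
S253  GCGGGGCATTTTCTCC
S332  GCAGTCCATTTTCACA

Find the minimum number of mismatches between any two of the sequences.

Pairwise Hamming distances:
  S369 vs S264: 5
  S369 vs S119: 5
  S369 vs S253: 2
  S369 vs S332: 4
  S264 vs S119: 5
  S264 vs S253: 6
  S264 vs S332: 9
  S119 vs S253: 6
  S119 vs S332: 8
  S253 vs S332: 5
The smallest is 2, between S369 and S253.

2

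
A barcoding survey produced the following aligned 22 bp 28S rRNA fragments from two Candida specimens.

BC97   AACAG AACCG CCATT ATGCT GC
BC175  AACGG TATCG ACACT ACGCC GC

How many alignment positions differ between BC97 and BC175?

7

Mismatches occur at site 4 (A→G), site 6 (A→T), site 8 (C→T), site 11 (C→A), site 14 (T→C), site 17 (T→C), site 20 (T→C).
That gives 7 mismatches out of 22 aligned sites, so the Hamming distance is 7.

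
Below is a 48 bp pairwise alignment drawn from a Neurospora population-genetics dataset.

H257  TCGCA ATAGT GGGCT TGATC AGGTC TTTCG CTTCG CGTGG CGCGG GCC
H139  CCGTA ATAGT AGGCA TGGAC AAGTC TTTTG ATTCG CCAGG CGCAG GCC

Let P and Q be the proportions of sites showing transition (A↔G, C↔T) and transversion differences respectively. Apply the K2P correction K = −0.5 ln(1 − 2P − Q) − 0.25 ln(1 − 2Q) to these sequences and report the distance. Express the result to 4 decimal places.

Differing sites — 1:T/C (Ti); 4:C/T (Ti); 11:G/A (Ti); 15:T/A (Tv); 18:A/G (Ti); 19:T/A (Tv); 22:G/A (Ti); 29:C/T (Ti); 31:C/A (Tv); 37:G/C (Tv); 38:T/A (Tv); 44:G/A (Ti).
Of the 12 differences, 7 transitions and 5 transversions over 48 sites: P = 7/48 = 0.145833, Q = 5/48 = 0.104167.
d = −0.5·ln(0.604167) − 0.25·ln(0.791666) = −0.5·(-0.503905) − 0.25·(-0.233616) = 0.3104.

0.3104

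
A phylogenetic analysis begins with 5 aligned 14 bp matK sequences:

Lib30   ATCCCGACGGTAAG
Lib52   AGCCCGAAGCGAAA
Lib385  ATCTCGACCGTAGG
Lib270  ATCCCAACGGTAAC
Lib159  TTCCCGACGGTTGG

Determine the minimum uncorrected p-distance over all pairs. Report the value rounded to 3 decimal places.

0.143

Pairwise Hamming distances:
  Lib30 vs Lib52: 5
  Lib30 vs Lib385: 3
  Lib30 vs Lib270: 2
  Lib30 vs Lib159: 3
  Lib52 vs Lib385: 8
  Lib52 vs Lib270: 6
  Lib52 vs Lib159: 8
  Lib385 vs Lib270: 5
  Lib385 vs Lib159: 4
  Lib270 vs Lib159: 5
The smallest is 2 mismatches, between Lib30 and Lib270; p = 2/14 = 0.143.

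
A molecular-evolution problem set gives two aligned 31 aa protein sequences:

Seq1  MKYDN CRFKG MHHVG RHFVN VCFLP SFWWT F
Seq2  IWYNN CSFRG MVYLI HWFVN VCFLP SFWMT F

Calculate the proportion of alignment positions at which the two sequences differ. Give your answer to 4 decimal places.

The sequences differ at positions 1 (M/I), 2 (K/W), 4 (D/N), 7 (R/S), 9 (K/R), 12 (H/V), 13 (H/Y), 14 (V/L), 15 (G/I), 16 (R/H), 17 (H/W), 29 (W/M).
There are 12 differences over 31 sites, so p = 12/31 = 0.3871.

0.3871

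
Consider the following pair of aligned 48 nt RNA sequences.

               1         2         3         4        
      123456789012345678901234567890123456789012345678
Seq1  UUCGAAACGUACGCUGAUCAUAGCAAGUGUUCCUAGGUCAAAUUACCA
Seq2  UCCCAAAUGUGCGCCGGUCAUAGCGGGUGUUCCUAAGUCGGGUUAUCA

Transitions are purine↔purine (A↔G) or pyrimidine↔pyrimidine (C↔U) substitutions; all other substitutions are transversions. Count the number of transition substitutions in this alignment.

Differing sites — 2:U/C (Ti); 4:G/C (Tv); 8:C/U (Ti); 11:A/G (Ti); 15:U/C (Ti); 17:A/G (Ti); 25:A/G (Ti); 26:A/G (Ti); 36:G/A (Ti); 40:A/G (Ti); 41:A/G (Ti); 42:A/G (Ti); 46:C/U (Ti).
Of the 13 differences, 12 transitions and 1 transversion, so the answer is 12.

12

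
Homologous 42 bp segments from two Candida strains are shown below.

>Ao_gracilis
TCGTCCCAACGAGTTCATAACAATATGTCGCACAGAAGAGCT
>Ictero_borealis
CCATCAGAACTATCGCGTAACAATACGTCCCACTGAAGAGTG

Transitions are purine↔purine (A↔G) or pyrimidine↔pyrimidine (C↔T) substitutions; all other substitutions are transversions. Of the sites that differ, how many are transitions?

6

Mismatches occur at site 1 (T↔C, transition), site 3 (G↔A, transition), site 6 (C↔A, transversion), site 7 (C↔G, transversion), site 11 (G↔T, transversion), site 13 (G↔T, transversion), site 14 (T↔C, transition), site 15 (T↔G, transversion), site 17 (A↔G, transition), site 26 (T↔C, transition), site 30 (G↔C, transversion), site 34 (A↔T, transversion), site 41 (C↔T, transition), site 42 (T↔G, transversion).
Of the 14 differences, 6 transitions and 8 transversions, so the answer is 6.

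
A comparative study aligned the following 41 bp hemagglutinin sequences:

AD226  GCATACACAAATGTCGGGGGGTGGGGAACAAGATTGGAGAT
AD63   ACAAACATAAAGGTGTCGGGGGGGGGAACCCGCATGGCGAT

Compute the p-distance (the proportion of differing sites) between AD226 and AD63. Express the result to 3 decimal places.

0.317

Mismatches occur at site 1 (G/A), site 4 (T/A), site 8 (C/T), site 12 (T/G), site 15 (C/G), site 16 (G/T), site 17 (G/C), site 22 (T/G), site 30 (A/C), site 31 (A/C), site 33 (A/C), site 34 (T/A), site 38 (A/C).
There are 13 differences over 41 sites, so p = 13/41 = 0.317.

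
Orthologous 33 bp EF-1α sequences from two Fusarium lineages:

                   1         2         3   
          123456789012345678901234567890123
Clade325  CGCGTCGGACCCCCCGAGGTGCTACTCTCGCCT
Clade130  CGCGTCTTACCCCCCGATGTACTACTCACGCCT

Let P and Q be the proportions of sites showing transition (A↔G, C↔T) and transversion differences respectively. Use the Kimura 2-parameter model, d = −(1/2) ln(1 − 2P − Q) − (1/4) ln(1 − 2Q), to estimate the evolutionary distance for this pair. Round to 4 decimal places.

The sequences differ at positions 7 (G/T, transversion), 8 (G/T, transversion), 18 (G/T, transversion), 21 (G/A, transition), 28 (T/A, transversion).
Of the 5 differences, 1 transition and 4 transversions over 33 sites: P = 1/33 = 0.030303, Q = 4/33 = 0.121212.
d = −0.5·ln(0.818182) − 0.25·ln(0.757576) = −0.5·(-0.200670) − 0.25·(-0.277631) = 0.1697.

0.1697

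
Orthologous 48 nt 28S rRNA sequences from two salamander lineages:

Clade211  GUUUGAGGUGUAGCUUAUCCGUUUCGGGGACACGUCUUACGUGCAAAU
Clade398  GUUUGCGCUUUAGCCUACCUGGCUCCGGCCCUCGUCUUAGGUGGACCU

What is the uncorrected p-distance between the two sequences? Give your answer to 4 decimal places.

The sequences differ at positions 6 (A/C), 8 (G/C), 10 (G/U), 15 (U/C), 18 (U/C), 20 (C/U), 22 (U/G), 23 (U/C), 26 (G/C), 29 (G/C), 30 (A/C), 32 (A/U), 40 (C/G), 44 (C/G), 46 (A/C), 47 (A/C).
There are 16 differences over 48 sites, so p = 16/48 = 0.3333.

0.3333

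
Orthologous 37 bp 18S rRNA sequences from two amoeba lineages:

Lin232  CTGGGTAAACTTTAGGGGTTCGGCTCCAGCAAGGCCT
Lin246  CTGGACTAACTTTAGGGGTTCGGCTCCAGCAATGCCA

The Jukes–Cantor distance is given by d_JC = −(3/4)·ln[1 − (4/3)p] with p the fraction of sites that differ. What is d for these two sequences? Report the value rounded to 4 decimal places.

The sequences differ at positions 5 (G/A), 6 (T/C), 7 (A/T), 33 (G/T), 37 (T/A).
p = 5/37 = 0.135135.
d = −0.75 · ln(1 − (4/3)·0.135135) = −0.75 · ln(0.819820) = −0.75 · (-0.198670) = 0.1490.

0.1490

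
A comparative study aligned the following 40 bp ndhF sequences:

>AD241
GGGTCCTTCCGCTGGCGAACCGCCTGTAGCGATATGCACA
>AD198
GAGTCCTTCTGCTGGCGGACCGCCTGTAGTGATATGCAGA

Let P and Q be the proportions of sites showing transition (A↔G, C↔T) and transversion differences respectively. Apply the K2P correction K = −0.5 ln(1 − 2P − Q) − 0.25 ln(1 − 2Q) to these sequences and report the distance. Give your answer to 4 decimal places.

Mismatches occur at site 2 (G↔A, transition), site 10 (C↔T, transition), site 18 (A↔G, transition), site 30 (C↔T, transition), site 39 (C↔G, transversion).
Of the 5 differences, 4 transitions and 1 transversion over 40 sites: P = 4/40 = 0.100000, Q = 1/40 = 0.025000.
d = −0.5·ln(0.775000) − 0.25·ln(0.950000) = −0.5·(-0.254892) − 0.25·(-0.051293) = 0.1403.

0.1403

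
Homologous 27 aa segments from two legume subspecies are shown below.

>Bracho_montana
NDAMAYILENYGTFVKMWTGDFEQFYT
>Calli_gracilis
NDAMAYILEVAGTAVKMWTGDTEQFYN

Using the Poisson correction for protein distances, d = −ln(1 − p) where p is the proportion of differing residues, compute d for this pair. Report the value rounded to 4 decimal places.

0.2048

Differing sites — 10:N/V; 11:Y/A; 14:F/A; 22:F/T; 27:T/N.
p = 5/27 = 0.185185.
d = −ln(1 − 0.185185) = −ln(0.814815) = 0.2048.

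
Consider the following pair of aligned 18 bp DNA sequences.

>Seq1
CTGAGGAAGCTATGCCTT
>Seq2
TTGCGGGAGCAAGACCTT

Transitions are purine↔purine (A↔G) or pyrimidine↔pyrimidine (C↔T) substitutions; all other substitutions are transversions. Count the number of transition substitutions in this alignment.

3

Mismatches occur at site 1 (C↔T, transition), site 4 (A↔C, transversion), site 7 (A↔G, transition), site 11 (T↔A, transversion), site 13 (T↔G, transversion), site 14 (G↔A, transition).
Of the 6 differences, 3 transitions and 3 transversions, so the answer is 3.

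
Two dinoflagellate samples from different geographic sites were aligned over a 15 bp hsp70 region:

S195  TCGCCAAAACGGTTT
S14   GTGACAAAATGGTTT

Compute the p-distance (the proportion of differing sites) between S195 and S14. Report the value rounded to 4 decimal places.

Differing sites — 1:T/G; 2:C/T; 4:C/A; 10:C/T.
There are 4 differences over 15 sites, so p = 4/15 = 0.2667.

0.2667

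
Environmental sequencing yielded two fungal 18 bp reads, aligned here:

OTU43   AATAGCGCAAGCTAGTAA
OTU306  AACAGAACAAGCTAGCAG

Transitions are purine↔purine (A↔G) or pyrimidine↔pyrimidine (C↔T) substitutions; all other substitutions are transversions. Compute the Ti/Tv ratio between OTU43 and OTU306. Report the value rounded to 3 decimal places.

The sequences differ at positions 3 (T/C, transition), 6 (C/A, transversion), 7 (G/A, transition), 16 (T/C, transition), 18 (A/G, transition).
Of the 5 differences, 4 transitions and 1 transversion, so Ti/Tv = 4/1 = 4.000.

4.000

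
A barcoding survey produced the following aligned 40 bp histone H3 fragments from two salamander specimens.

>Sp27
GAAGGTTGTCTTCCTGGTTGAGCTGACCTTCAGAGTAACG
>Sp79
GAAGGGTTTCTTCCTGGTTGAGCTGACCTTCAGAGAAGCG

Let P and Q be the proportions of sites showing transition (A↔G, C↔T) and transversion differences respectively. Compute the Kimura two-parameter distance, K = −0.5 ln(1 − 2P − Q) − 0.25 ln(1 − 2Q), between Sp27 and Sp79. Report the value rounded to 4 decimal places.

Mismatches occur at site 6 (T/G, transversion), site 8 (G/T, transversion), site 36 (T/A, transversion), site 38 (A/G, transition).
Of the 4 differences, 1 transition and 3 transversions over 40 sites: P = 1/40 = 0.025000, Q = 3/40 = 0.075000.
d = −0.5·ln(0.875000) − 0.25·ln(0.850000) = −0.5·(-0.133531) − 0.25·(-0.162519) = 0.1074.

0.1074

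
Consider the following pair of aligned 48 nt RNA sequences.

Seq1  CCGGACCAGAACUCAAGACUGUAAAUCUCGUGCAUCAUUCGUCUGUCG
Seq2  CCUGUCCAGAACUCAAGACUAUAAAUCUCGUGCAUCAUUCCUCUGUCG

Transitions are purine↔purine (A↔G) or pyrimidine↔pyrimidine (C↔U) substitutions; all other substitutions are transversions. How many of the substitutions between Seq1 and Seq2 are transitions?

The sequences differ at positions 3 (G/U, transversion), 5 (A/U, transversion), 21 (G/A, transition), 41 (G/C, transversion).
Of the 4 differences, 1 transition and 3 transversions, so the answer is 1.

1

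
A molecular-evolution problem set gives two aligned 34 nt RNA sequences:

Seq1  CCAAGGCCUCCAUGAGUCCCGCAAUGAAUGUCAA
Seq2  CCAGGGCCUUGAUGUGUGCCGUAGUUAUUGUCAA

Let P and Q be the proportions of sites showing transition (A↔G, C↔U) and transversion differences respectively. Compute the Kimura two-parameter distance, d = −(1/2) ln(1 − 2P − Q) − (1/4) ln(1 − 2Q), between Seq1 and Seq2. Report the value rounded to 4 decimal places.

0.3280

Differing sites — 4:A/G (Ti); 10:C/U (Ti); 11:C/G (Tv); 15:A/U (Tv); 18:C/G (Tv); 22:C/U (Ti); 24:A/G (Ti); 26:G/U (Tv); 28:A/U (Tv).
Of the 9 differences, 4 transitions and 5 transversions over 34 sites: P = 4/34 = 0.117647, Q = 5/34 = 0.147059.
d = −0.5·ln(0.617647) − 0.25·ln(0.705882) = −0.5·(-0.481838) − 0.25·(-0.348307) = 0.3280.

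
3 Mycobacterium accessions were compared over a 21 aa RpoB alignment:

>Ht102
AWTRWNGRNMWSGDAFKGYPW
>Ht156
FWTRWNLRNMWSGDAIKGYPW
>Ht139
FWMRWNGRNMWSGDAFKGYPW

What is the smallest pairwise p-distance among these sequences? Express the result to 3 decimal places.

0.095

Pairwise Hamming distances:
  Ht102 vs Ht156: 3
  Ht102 vs Ht139: 2
  Ht156 vs Ht139: 3
The smallest is 2 mismatches, between Ht102 and Ht139; p = 2/21 = 0.095.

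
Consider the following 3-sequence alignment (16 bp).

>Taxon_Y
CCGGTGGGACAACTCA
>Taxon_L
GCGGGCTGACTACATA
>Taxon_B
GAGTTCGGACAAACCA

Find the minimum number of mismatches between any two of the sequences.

Pairwise Hamming distances:
  Taxon_Y vs Taxon_L: 7
  Taxon_Y vs Taxon_B: 6
  Taxon_L vs Taxon_B: 8
The smallest is 6, between Taxon_Y and Taxon_B.

6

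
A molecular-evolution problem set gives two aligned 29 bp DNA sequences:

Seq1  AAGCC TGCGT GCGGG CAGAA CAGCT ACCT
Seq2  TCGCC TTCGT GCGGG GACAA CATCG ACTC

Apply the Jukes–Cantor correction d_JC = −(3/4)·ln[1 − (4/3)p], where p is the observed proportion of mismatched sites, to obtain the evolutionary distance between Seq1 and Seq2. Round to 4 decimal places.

Mismatches occur at site 1 (A→T), site 2 (A→C), site 7 (G→T), site 16 (C→G), site 18 (G→C), site 23 (G→T), site 25 (T→G), site 28 (C→T), site 29 (T→C).
p = 9/29 = 0.310345.
d = −0.75 · ln(1 − (4/3)·0.310345) = −0.75 · ln(0.586207) = −0.75 · (-0.534082) = 0.4006.

0.4006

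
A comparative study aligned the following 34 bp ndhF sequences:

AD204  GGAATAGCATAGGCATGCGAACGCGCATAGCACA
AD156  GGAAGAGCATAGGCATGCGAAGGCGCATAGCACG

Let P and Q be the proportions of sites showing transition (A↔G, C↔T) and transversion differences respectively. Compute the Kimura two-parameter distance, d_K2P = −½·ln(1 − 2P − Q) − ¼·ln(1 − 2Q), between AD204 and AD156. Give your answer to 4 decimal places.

0.0939

Differing sites — 5:T/G (Tv); 22:C/G (Tv); 34:A/G (Ti).
Of the 3 differences, 1 transition and 2 transversions over 34 sites: P = 1/34 = 0.029412, Q = 2/34 = 0.058824.
d = −0.5·ln(0.882352) − 0.25·ln(0.882352) = −0.5·(-0.125164) − 0.25·(-0.125164) = 0.0939.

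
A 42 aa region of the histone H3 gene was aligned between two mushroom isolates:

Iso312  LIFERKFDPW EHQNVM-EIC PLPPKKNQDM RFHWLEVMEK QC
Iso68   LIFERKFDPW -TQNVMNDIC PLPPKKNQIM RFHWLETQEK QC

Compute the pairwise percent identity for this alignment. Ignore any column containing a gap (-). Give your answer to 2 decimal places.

Excluding the 2 gap columns leaves 40 comparable sites.
Mismatches occur at site 12 (H→T), site 18 (E→D), site 29 (D→I), site 37 (V→T), site 38 (M→Q).
35 of the 40 comparable sites match, so the percent identity is 35/40 × 100 = 87.50%.

87.50%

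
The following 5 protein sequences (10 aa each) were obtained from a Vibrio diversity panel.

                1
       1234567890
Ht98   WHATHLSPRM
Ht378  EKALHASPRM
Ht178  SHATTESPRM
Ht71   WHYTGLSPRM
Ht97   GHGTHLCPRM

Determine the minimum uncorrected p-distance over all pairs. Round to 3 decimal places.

0.200

Pairwise Hamming distances:
  Ht98 vs Ht378: 4
  Ht98 vs Ht178: 3
  Ht98 vs Ht71: 2
  Ht98 vs Ht97: 3
  Ht378 vs Ht178: 5
  Ht378 vs Ht71: 6
  Ht378 vs Ht97: 6
  Ht178 vs Ht71: 4
  Ht178 vs Ht97: 5
  Ht71 vs Ht97: 4
The smallest is 2 mismatches, between Ht98 and Ht71; p = 2/10 = 0.200.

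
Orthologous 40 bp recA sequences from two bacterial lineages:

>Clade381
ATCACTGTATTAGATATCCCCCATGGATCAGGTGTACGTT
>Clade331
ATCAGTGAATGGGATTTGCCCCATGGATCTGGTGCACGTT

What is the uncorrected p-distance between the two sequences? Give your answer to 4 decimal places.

0.2000

The sequences differ at positions 5 (C/G), 8 (T/A), 11 (T/G), 12 (A/G), 16 (A/T), 18 (C/G), 30 (A/T), 35 (T/C).
There are 8 differences over 40 sites, so p = 8/40 = 0.2000.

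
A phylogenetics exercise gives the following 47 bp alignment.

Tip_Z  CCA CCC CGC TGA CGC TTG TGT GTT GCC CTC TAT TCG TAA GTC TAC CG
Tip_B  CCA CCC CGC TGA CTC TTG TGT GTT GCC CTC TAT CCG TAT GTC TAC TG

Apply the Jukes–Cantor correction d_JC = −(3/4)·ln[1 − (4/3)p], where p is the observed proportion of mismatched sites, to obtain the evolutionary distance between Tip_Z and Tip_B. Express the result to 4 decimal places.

Mismatches occur at site 14 (G/T), site 34 (T/C), site 39 (A/T), site 46 (C/T).
p = 4/47 = 0.085106.
d = −0.75 · ln(1 − (4/3)·0.085106) = −0.75 · ln(0.886525) = −0.75 · (-0.120446) = 0.0903.

0.0903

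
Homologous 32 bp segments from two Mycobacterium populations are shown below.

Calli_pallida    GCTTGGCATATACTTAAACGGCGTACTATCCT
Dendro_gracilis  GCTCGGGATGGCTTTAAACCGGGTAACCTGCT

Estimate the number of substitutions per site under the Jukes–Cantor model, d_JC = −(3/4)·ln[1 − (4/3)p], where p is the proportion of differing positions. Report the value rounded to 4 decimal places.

0.5199

The sequences differ at positions 4 (T/C), 7 (C/G), 10 (A/G), 11 (T/G), 12 (A/C), 13 (C/T), 20 (G/C), 22 (C/G), 26 (C/A), 27 (T/C), 28 (A/C), 30 (C/G).
p = 12/32 = 0.375000.
d = −0.75 · ln(1 − (4/3)·0.375000) = −0.75 · ln(0.500000) = −0.75 · (-0.693147) = 0.5199.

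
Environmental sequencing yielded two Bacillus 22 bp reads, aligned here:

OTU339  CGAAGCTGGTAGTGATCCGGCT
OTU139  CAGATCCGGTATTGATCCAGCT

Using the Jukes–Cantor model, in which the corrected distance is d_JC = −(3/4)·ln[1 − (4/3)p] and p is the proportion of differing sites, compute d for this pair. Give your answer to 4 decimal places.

The sequences differ at positions 2 (G/A), 3 (A/G), 5 (G/T), 7 (T/C), 12 (G/T), 19 (G/A).
p = 6/22 = 0.272727.
d = −0.75 · ln(1 − (4/3)·0.272727) = −0.75 · ln(0.636364) = −0.75 · (-0.451985) = 0.3390.

0.3390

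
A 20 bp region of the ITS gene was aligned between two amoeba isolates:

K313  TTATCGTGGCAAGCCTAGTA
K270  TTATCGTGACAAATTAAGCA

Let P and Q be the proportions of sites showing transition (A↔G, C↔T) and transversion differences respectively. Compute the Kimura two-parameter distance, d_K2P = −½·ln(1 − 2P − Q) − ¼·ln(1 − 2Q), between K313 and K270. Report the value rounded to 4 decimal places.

Mismatches occur at site 9 (G/A, transition), site 13 (G/A, transition), site 14 (C/T, transition), site 15 (C/T, transition), site 16 (T/A, transversion), site 19 (T/C, transition).
Of the 6 differences, 5 transitions and 1 transversion over 20 sites: P = 5/20 = 0.250000, Q = 1/20 = 0.050000.
d = −0.5·ln(0.450000) − 0.25·ln(0.900000) = −0.5·(-0.798508) − 0.25·(-0.105361) = 0.4256.

0.4256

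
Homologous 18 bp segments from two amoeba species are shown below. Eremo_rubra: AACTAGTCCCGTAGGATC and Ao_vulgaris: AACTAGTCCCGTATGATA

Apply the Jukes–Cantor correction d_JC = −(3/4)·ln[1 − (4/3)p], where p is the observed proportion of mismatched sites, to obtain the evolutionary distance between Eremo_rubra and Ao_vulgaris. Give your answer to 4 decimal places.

Differing sites — 14:G/T; 18:C/A.
p = 2/18 = 0.111111.
d = −0.75 · ln(1 − (4/3)·0.111111) = −0.75 · ln(0.851852) = −0.75 · (-0.160342) = 0.1203.

0.1203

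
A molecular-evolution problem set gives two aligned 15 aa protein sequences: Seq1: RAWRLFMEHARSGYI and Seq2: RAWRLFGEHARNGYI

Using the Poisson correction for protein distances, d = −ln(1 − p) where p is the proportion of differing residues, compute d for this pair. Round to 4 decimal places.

Mismatches occur at site 7 (M/G), site 12 (S/N).
p = 2/15 = 0.133333.
d = −ln(1 − 0.133333) = −ln(0.866667) = 0.1431.

0.1431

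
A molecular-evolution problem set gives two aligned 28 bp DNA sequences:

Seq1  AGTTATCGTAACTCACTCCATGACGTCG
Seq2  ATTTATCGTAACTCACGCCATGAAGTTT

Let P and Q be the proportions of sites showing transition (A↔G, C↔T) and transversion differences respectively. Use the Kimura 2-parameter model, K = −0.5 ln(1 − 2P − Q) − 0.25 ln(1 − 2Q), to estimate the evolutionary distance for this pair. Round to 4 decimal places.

0.2047

The sequences differ at positions 2 (G/T, transversion), 17 (T/G, transversion), 24 (C/A, transversion), 27 (C/T, transition), 28 (G/T, transversion).
Of the 5 differences, 1 transition and 4 transversions over 28 sites: P = 1/28 = 0.035714, Q = 4/28 = 0.142857.
d = −0.5·ln(0.785715) − 0.25·ln(0.714286) = −0.5·(-0.241161) − 0.25·(-0.336472) = 0.2047.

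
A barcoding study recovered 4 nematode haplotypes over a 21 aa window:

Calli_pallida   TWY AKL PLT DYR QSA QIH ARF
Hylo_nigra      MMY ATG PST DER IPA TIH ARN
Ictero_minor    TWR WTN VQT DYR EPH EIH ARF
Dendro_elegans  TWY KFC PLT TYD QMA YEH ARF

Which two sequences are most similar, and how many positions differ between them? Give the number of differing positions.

Pairwise Hamming distances:
  Calli_pallida vs Hylo_nigra: 10
  Calli_pallida vs Ictero_minor: 10
  Calli_pallida vs Dendro_elegans: 8
  Hylo_nigra vs Ictero_minor: 12
  Hylo_nigra vs Dendro_elegans: 14
  Ictero_minor vs Dendro_elegans: 13
The smallest is 8, between Calli_pallida and Dendro_elegans.

8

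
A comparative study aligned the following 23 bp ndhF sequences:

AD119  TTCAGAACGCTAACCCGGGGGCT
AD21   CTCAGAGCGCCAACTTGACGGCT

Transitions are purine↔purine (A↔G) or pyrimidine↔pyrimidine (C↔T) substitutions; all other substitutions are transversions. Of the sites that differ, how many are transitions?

Mismatches occur at site 1 (T↔C, transition), site 7 (A↔G, transition), site 11 (T↔C, transition), site 15 (C↔T, transition), site 16 (C↔T, transition), site 18 (G↔A, transition), site 19 (G↔C, transversion).
Of the 7 differences, 6 transitions and 1 transversion, so the answer is 6.

6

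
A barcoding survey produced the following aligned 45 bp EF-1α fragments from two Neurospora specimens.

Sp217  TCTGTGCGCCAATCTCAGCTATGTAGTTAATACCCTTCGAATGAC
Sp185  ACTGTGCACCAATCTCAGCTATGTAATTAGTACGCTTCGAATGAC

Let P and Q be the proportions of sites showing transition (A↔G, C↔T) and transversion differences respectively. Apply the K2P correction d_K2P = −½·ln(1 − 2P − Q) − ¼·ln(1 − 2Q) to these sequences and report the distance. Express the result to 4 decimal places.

0.1211

Differing sites — 1:T/A (Tv); 8:G/A (Ti); 26:G/A (Ti); 30:A/G (Ti); 34:C/G (Tv).
Of the 5 differences, 3 transitions and 2 transversions over 45 sites: P = 3/45 = 0.066667, Q = 2/45 = 0.044444.
d = −0.5·ln(0.822222) − 0.25·ln(0.911112) = −0.5·(-0.195745) − 0.25·(-0.093089) = 0.1211.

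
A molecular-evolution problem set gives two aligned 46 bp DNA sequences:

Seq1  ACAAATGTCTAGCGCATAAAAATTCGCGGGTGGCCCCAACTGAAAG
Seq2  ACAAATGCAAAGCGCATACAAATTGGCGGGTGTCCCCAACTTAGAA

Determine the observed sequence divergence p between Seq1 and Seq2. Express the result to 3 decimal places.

0.196

The sequences differ at positions 8 (T/C), 9 (C/A), 10 (T/A), 19 (A/C), 25 (C/G), 33 (G/T), 42 (G/T), 44 (A/G), 46 (G/A).
There are 9 differences over 46 sites, so p = 9/46 = 0.196.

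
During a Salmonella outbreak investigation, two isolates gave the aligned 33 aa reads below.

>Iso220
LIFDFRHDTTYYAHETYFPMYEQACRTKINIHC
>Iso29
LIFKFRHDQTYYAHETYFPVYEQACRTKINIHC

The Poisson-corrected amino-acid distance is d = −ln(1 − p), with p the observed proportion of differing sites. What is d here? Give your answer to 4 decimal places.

0.0953

The sequences differ at positions 4 (D/K), 9 (T/Q), 20 (M/V).
p = 3/33 = 0.090909.
d = −ln(1 − 0.090909) = −ln(0.909091) = 0.0953.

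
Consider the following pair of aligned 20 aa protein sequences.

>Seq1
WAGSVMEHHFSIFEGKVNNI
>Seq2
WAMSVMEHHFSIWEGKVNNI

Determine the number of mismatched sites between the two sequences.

2

Mismatches occur at site 3 (G/M), site 13 (F/W).
That gives 2 mismatches out of 20 aligned sites, so the Hamming distance is 2.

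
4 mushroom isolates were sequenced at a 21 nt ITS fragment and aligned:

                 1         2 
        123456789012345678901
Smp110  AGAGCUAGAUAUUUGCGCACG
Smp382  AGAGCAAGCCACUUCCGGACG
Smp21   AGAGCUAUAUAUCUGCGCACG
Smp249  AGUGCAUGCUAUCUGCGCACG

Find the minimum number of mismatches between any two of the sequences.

Pairwise Hamming distances:
  Smp110 vs Smp382: 6
  Smp110 vs Smp21: 2
  Smp110 vs Smp249: 5
  Smp382 vs Smp21: 8
  Smp382 vs Smp249: 7
  Smp21 vs Smp249: 5
The smallest is 2, between Smp110 and Smp21.

2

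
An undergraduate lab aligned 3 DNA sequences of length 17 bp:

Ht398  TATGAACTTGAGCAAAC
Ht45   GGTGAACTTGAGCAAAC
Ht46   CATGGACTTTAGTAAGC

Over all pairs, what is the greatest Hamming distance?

Pairwise Hamming distances:
  Ht398 vs Ht45: 2
  Ht398 vs Ht46: 5
  Ht45 vs Ht46: 6
The largest is 6, between Ht45 and Ht46.

6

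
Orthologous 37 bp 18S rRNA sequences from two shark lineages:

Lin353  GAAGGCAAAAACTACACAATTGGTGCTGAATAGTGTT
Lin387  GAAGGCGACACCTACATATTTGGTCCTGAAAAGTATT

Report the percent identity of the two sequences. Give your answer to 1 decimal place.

Mismatches occur at site 7 (A↔G), site 9 (A↔C), site 11 (A↔C), site 17 (C↔T), site 19 (A↔T), site 25 (G↔C), site 31 (T↔A), site 35 (G↔A).
29 of the 37 sites match, so the percent identity is 29/37 × 100 = 78.4%.

78.4%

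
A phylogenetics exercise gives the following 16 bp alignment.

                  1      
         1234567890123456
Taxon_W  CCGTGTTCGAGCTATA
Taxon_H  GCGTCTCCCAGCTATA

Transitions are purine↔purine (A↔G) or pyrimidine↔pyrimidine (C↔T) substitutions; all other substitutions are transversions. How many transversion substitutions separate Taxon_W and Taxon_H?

The sequences differ at positions 1 (C/G, transversion), 5 (G/C, transversion), 7 (T/C, transition), 9 (G/C, transversion).
Of the 4 differences, 1 transition and 3 transversions, so the answer is 3.

3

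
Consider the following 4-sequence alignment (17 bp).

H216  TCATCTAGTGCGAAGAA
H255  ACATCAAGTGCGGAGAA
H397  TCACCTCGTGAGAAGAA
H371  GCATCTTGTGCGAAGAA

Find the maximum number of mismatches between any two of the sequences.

6

Pairwise Hamming distances:
  H216 vs H255: 3
  H216 vs H397: 3
  H216 vs H371: 2
  H255 vs H397: 6
  H255 vs H371: 4
  H397 vs H371: 4
The largest is 6, between H255 and H397.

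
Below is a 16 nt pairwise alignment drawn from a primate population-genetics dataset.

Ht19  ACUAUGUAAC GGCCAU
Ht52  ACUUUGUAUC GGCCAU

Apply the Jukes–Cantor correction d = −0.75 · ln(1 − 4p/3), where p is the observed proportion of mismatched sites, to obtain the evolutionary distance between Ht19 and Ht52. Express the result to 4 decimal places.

0.1367

Differing sites — 4:A/U; 9:A/U.
p = 2/16 = 0.125000.
d = −0.75 · ln(1 − (4/3)·0.125000) = −0.75 · ln(0.833333) = −0.75 · (-0.182322) = 0.1367.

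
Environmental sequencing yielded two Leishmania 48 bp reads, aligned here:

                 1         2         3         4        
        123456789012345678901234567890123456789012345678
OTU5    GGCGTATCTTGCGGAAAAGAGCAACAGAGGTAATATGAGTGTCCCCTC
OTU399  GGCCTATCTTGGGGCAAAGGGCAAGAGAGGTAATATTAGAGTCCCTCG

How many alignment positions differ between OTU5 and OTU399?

Differing sites — 4:G/C; 12:C/G; 15:A/C; 20:A/G; 25:C/G; 37:G/T; 40:T/A; 46:C/T; 47:T/C; 48:C/G.
That gives 10 mismatches out of 48 aligned sites, so the Hamming distance is 10.

10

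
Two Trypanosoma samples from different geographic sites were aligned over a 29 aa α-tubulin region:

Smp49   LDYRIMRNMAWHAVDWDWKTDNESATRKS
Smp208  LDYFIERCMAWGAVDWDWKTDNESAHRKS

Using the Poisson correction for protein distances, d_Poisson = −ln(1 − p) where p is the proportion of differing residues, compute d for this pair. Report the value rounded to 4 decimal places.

0.1892

Differing sites — 4:R/F; 6:M/E; 8:N/C; 12:H/G; 26:T/H.
p = 5/29 = 0.172414.
d = −ln(1 − 0.172414) = −ln(0.827586) = 0.1892.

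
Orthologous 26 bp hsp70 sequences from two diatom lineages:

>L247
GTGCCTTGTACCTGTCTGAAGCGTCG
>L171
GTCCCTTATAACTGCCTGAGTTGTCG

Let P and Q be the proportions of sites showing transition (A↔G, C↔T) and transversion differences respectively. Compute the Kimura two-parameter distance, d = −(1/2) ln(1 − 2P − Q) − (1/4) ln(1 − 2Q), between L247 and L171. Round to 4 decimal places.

The sequences differ at positions 3 (G/C, transversion), 8 (G/A, transition), 11 (C/A, transversion), 15 (T/C, transition), 20 (A/G, transition), 21 (G/T, transversion), 22 (C/T, transition).
Of the 7 differences, 4 transitions and 3 transversions over 26 sites: P = 4/26 = 0.153846, Q = 3/26 = 0.115385.
d = −0.5·ln(0.576923) − 0.25·ln(0.769230) = −0.5·(-0.550046) − 0.25·(-0.262365) = 0.3406.

0.3406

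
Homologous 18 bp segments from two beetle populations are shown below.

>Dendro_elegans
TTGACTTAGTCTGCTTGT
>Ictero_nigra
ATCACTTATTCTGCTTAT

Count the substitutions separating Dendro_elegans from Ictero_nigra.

4

Mismatches occur at site 1 (T↔A), site 3 (G↔C), site 9 (G↔T), site 17 (G↔A).
That gives 4 mismatches out of 18 aligned sites, so the Hamming distance is 4.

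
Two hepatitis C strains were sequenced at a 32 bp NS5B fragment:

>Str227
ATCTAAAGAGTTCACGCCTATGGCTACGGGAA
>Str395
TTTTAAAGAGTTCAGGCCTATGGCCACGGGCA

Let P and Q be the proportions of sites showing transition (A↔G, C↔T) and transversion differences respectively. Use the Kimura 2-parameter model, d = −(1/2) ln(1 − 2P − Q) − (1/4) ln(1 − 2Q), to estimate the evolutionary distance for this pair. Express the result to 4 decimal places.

0.1753

Mismatches occur at site 1 (A/T, transversion), site 3 (C/T, transition), site 15 (C/G, transversion), site 25 (T/C, transition), site 31 (A/C, transversion).
Of the 5 differences, 2 transitions and 3 transversions over 32 sites: P = 2/32 = 0.062500, Q = 3/32 = 0.093750.
d = −0.5·ln(0.781250) − 0.25·ln(0.812500) = −0.5·(-0.246860) − 0.25·(-0.207639) = 0.1753.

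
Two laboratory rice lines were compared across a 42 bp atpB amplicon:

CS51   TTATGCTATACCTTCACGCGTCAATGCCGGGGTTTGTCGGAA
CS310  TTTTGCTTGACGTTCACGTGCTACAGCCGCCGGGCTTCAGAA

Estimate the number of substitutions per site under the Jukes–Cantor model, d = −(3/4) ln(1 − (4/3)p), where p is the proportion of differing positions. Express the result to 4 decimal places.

0.5319

The sequences differ at positions 3 (A/T), 8 (A/T), 9 (T/G), 12 (C/G), 19 (C/T), 21 (T/C), 22 (C/T), 24 (A/C), 25 (T/A), 30 (G/C), 31 (G/C), 33 (T/G), 34 (T/G), 35 (T/C), 36 (G/T), 39 (G/A).
p = 16/42 = 0.380952.
d = −0.75 · ln(1 − (4/3)·0.380952) = −0.75 · ln(0.492064) = −0.75 · (-0.709146) = 0.5319.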